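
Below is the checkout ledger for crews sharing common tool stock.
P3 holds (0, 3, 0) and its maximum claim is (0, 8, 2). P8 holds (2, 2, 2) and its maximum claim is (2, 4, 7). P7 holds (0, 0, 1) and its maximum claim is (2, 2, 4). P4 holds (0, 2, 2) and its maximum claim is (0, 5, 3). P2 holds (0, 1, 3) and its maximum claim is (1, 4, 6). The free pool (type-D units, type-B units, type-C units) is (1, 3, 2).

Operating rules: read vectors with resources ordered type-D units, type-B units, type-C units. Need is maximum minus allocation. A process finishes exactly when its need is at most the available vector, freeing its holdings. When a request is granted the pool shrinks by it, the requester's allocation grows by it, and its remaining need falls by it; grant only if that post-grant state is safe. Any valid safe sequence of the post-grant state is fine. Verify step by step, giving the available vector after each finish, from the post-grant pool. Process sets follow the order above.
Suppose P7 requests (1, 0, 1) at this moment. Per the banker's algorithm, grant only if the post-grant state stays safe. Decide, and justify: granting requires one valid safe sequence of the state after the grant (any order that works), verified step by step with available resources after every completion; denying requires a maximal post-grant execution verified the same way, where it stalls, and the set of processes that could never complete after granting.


DENY. Granting would leave the state unsafe.
Key observation: after P4, P3 the pool peaks at (0, 8, 3), and each blocked process is short somewhere: P8 on type-C units; P7 on type-D units; P2 on type-D units.
Pretend the grant happened; the run P4, P3 goes as far as possible. Walking it through:
  pool = (0, 3, 1)
  run P4 (needs (0, 3, 1), free (0, 3, 1)); after release of (0, 2, 2) the pool is (0, 5, 3)
  run P3 (needs (0, 5, 2), free (0, 5, 3)); after release of (0, 3, 0) the pool is (0, 8, 3)
  P8 still needs (0, 2, 5) but only (0, 8, 3) is free — short on type-C units
  P7 still needs (1, 2, 2) but only (0, 8, 3) is free — short on type-D units
  P2 still needs (1, 3, 3) but only (0, 8, 3) is free — short on type-D units
Post-grant, the permanently blocked set is P8, P7 and P2.


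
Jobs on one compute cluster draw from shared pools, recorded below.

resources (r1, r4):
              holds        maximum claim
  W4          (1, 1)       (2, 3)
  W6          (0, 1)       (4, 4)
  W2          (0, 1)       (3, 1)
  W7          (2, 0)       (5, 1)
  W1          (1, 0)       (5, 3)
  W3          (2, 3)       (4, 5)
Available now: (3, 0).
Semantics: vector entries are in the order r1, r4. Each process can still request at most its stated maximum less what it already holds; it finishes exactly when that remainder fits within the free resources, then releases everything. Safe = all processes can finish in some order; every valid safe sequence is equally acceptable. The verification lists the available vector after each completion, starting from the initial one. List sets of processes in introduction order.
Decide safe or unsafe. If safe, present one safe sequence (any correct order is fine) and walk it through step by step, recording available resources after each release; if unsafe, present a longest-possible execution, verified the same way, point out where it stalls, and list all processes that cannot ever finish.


UNSAFE.
Key observation: no order helps: past W2, W7, the free pool tops out at (5, 1), below what each blocked process needs in r4.
The run W2, W7 cannot be extended any further. Verifying each step:
  pool = (3, 0)
  run W2 (needs (3, 0), free (3, 0)); after release of (0, 1) the pool is (3, 1)
  run W7 (needs (3, 1), free (3, 1)); after release of (2, 0) the pool is (5, 1)
  W4 cannot run: need (1, 2) vs free (5, 1) (insufficient r4)
  W6 cannot run: need (4, 3) vs free (5, 1) (insufficient r4)
  W1 cannot run: need (4, 3) vs free (5, 1) (insufficient r4)
  W3 cannot run: need (2, 2) vs free (5, 1) (insufficient r4)
Processes that can never finish: W4, W6, W1 and W3.


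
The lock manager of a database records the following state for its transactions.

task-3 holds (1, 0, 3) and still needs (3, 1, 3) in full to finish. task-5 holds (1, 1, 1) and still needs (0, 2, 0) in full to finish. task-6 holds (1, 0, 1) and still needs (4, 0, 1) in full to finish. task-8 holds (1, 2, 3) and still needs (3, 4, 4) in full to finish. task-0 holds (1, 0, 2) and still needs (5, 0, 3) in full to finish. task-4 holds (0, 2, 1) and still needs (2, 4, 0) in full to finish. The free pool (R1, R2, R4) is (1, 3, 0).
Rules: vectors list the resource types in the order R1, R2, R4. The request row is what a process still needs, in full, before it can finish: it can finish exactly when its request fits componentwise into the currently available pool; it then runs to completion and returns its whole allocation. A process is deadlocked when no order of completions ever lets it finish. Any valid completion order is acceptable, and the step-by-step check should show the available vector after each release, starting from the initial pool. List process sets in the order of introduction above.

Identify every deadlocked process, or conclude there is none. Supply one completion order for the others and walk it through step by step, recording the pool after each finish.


Deadlocked set: task-3, task-6, task-8 and task-0.
Key observation: the pool after task-5, task-4 is (2, 6, 2); every surviving request exceeds it in R1, so progress ends there.
The rest can finish in the order task-5, task-4. Check, step by step:
  pool = (1, 3, 0)
  run task-5 (needs (0, 2, 0), free (1, 3, 0)); after release of (1, 1, 1) the pool is (2, 4, 1)
  run task-4 (needs (2, 4, 0), free (2, 4, 1)); after release of (0, 2, 1) the pool is (2, 6, 2)
The stuck group stays short no matter what:
  blocked: task-3 wants (3, 1, 3), pool (2, 6, 2) — not enough R1 and R4
  blocked: task-6 wants (4, 0, 1), pool (2, 6, 2) — not enough R1
  blocked: task-8 wants (3, 4, 4), pool (2, 6, 2) — not enough R1 and R4
  blocked: task-0 wants (5, 0, 3), pool (2, 6, 2) — not enough R1 and R4


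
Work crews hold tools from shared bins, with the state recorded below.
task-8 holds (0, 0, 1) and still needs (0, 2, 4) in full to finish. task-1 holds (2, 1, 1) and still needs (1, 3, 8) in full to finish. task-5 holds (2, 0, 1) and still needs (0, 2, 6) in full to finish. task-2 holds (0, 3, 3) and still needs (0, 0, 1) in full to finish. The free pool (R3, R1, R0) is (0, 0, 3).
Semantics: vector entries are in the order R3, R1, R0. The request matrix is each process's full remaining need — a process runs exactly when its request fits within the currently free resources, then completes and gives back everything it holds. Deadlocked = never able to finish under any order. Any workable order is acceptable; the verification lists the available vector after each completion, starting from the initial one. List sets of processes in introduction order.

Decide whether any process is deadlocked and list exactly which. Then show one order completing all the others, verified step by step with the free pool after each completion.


Nothing here is deadlocked.
Key observation: there is always a runnable process — task-2 first — so the state unwinds completely.
One completion order for the rest: task-2, task-5, task-8, task-1. Check, step by step:
  pool = (0, 0, 3)
  run task-2 (needs (0, 0, 1), free (0, 0, 3)); after release of (0, 3, 3) the pool is (0, 3, 6)
  run task-5 (needs (0, 2, 6), free (0, 3, 6)); after release of (2, 0, 1) the pool is (2, 3, 7)
  run task-8 (needs (0, 2, 4), free (2, 3, 7)); after release of (0, 0, 1) the pool is (2, 3, 8)
  run task-1 (needs (1, 3, 8), free (2, 3, 8)); after release of (2, 1, 1) the pool is (4, 4, 9)


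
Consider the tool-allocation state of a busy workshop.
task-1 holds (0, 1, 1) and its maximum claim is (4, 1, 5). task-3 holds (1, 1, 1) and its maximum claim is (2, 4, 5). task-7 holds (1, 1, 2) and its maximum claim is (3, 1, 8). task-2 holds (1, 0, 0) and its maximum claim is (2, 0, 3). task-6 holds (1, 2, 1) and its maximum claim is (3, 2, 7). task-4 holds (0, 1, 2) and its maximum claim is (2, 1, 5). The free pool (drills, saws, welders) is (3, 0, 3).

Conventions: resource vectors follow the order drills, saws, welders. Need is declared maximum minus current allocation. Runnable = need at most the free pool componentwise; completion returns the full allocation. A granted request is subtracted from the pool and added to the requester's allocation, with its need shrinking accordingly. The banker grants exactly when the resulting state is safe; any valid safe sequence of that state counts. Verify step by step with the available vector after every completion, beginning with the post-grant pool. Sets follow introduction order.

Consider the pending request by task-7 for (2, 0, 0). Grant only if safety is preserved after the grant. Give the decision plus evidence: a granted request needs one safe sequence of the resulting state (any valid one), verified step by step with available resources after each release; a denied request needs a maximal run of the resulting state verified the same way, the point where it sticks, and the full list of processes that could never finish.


DENY — the pretend-granted state is unsafe.
Key observation: after task-2, task-4 the pool peaks at (2, 1, 5), and each blocked process is short somewhere: task-1 on drills; task-3 on saws; task-7 on welders; task-6 on welders.
After a pretend grant, a maximal execution: task-2, task-4 — then nothing else fits. Walking it through:
  pool = (1, 0, 3)
  task-2: need (1, 0, 3) fits (1, 0, 3); releases (1, 0, 0), pool now (2, 0, 3)
  task-4: need (2, 0, 3) fits (2, 0, 3); releases (0, 1, 2), pool now (2, 1, 5)
  task-1 still needs (4, 0, 4) but only (2, 1, 5) is free — short on drills
  task-3 still needs (1, 3, 4) but only (2, 1, 5) is free — short on saws
  task-7 still needs (0, 0, 6) but only (2, 1, 5) is free — short on welders
  task-6 still needs (2, 0, 6) but only (2, 1, 5) is free — short on welders
Processes that could never finish after the grant: task-1, task-3, task-7 and task-6.


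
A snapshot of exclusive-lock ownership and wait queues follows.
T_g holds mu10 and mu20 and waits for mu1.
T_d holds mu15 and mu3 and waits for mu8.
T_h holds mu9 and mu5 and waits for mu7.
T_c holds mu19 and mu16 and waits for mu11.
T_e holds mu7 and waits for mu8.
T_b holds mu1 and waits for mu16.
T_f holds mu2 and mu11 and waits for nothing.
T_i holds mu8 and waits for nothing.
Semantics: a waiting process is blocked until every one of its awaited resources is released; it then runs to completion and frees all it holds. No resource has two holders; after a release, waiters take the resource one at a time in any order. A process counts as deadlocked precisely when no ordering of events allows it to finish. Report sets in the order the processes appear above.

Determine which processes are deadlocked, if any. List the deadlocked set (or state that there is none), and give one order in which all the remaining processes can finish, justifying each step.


Nothing here is deadlocked.
Key observation: all waits point, directly or indirectly, at processes that can finish, so nothing is permanently blocked.
The rest can finish in the order T_f, T_c, T_i, T_e, T_d, T_b, T_h, T_g.
Check, step by step:
  run T_f (it waits on nothing); releases mu2 and mu11
  T_c waits on mu11 — all released -> runs and releases mu19 and mu16
  run T_i (it waits on nothing); releases mu8
  T_e waits on mu8 — all released -> runs and releases mu7
  T_d waits on mu8 — all released -> runs and releases mu15 and mu3
  T_b waits on mu16 — all released -> runs and releases mu1
  T_h waits on mu7 — all released -> runs and releases mu9 and mu5
  T_g waits on mu1 — all released -> runs and releases mu10 and mu20


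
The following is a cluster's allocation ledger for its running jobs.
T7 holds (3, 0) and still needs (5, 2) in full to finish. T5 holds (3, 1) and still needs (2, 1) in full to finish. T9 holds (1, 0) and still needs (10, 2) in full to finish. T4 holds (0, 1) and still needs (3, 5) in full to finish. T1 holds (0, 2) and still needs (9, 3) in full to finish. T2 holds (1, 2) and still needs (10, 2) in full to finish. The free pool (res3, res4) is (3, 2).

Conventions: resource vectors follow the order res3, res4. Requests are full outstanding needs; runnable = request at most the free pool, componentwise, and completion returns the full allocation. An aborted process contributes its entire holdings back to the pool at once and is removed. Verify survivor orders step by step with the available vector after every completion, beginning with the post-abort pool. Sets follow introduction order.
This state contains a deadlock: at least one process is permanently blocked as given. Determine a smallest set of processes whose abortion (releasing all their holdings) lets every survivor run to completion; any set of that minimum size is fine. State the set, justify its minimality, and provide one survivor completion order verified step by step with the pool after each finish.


The answer: abort T9.
Key observation: T2 could never have finished before the abort; with (1, 0) returned by T9, it fits at step 5.
Why nothing smaller works: aborting no one leaves the state deadlocked as given.
One survivor order: T5, T7, T1, T4, T2. Verifying each step (post-abort pool first):
  pool = (4, 2)
  run T5 (needs (2, 1), free (4, 2)); after release of (3, 1) the pool is (7, 3)
  run T7 (needs (5, 2), free (7, 3)); after release of (3, 0) the pool is (10, 3)
  run T1 (needs (9, 3), free (10, 3)); after release of (0, 2) the pool is (10, 5)
  run T4 (needs (3, 5), free (10, 5)); after release of (0, 1) the pool is (10, 6)
  run T2 (needs (10, 2), free (10, 6)); after release of (1, 2) the pool is (11, 8)


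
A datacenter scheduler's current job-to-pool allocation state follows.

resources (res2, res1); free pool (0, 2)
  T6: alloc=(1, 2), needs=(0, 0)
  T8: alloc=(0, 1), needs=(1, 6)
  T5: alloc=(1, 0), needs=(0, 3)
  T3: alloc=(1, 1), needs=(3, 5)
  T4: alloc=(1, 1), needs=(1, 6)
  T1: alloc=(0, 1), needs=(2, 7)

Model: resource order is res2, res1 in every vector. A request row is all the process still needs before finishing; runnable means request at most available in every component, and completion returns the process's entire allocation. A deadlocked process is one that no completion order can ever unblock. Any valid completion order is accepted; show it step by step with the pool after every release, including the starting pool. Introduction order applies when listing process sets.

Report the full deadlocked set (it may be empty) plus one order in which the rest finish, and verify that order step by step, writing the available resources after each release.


The deadlocked set is T8, T3, T4 and T1.
Key observation: once T6, T5 finish, the pool peaks at (2, 4) — and every remaining process still needs more res1 than that.
A valid finishing order for the others: T6, T5. Check, step by step:
  pool = (0, 2)
  T6 needs (0, 0) <= (0, 2) -> finishes; pool += (1, 2) = (1, 4)
  T5 needs (0, 3) <= (1, 4) -> finishes; pool += (1, 0) = (2, 4)
The blocked processes can never fit:
  blocked: T8 wants (1, 6), pool (2, 4) — not enough res1
  blocked: T3 wants (3, 5), pool (2, 4) — not enough res2 and res1
  blocked: T4 wants (1, 6), pool (2, 4) — not enough res1
  blocked: T1 wants (2, 7), pool (2, 4) — not enough res1


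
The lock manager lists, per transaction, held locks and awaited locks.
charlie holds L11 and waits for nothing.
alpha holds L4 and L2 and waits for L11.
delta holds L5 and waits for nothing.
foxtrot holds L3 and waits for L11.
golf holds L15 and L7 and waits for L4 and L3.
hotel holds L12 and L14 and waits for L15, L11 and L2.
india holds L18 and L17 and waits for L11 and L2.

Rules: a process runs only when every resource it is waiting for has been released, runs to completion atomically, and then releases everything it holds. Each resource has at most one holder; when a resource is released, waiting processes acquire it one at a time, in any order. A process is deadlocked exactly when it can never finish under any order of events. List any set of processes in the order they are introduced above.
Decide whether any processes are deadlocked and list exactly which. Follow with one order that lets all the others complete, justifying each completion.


No process is deadlocked.
Key observation: all waits point, directly or indirectly, at processes that can finish, so nothing is permanently blocked.
The rest can finish in the order charlie, foxtrot, alpha, india, delta, golf, hotel.
Check, step by step:
  charlie waits on nothing -> runs at once and releases L11
  foxtrot: everything it awaited (L11) is free; runs, freeing L3
  alpha: everything it awaited (L11) is free; runs, freeing L4 and L2
  india: everything it awaited (L11 and L2) is free; runs, freeing L18 and L17
  delta waits on nothing -> runs at once and releases L5
  golf: everything it awaited (L4 and L3) is free; runs, freeing L15 and L7
  hotel: everything it awaited (L15, L11 and L2) is free; runs, freeing L12 and L14


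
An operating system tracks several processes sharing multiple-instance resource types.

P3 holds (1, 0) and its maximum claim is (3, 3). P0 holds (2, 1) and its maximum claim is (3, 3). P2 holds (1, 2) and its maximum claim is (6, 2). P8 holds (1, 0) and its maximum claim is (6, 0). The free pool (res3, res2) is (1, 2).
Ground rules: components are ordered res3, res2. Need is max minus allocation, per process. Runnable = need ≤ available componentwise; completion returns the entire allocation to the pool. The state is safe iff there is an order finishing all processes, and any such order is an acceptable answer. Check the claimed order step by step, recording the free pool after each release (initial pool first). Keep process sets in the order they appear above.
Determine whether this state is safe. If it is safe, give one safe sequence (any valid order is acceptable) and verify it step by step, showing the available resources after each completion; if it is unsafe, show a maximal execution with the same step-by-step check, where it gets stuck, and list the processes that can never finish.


UNSAFE — no complete ordering exists.
Key observation: the wall is res3: completing P0, P3 brings the pool only to (4, 3), and all the rest need more.
Going as far as possible: P0, P3; after that, nothing fits. Walking it through:
  pool = (1, 2)
  run P0 (needs (1, 2), free (1, 2)); after release of (2, 1) the pool is (3, 3)
  run P3 (needs (2, 3), free (3, 3)); after release of (1, 0) the pool is (4, 3)
  P2 still needs (5, 0) but only (4, 3) is free — short on res3
  P8 still needs (5, 0) but only (4, 3) is free — short on res3
Never able to finish: P2 and P8.


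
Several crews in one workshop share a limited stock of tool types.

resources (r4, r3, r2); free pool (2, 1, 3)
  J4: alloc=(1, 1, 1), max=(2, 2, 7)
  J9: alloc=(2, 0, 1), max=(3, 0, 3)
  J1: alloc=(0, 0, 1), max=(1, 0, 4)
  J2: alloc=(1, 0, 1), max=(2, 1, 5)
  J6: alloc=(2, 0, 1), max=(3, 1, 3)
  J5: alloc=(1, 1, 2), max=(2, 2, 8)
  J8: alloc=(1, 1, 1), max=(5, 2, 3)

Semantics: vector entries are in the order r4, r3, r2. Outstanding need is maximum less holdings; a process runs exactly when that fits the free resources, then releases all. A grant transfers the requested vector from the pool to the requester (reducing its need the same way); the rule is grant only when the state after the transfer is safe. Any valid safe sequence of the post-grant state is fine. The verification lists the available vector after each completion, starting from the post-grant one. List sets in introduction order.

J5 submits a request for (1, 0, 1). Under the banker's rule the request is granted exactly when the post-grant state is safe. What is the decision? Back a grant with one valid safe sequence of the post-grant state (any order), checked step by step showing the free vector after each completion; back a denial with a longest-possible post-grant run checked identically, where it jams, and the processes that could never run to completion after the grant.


GRANT. The post-grant state is safe; one safe sequence: J9, J1, J2, J5, J6, J4, J8.
Key observation: the grant leaves (1, 1, 2) free — enough for J9, whose release restarts the cascade.
Verifying the post-grant state step by step:
  pool = (1, 1, 2)
  J9: need (1, 0, 2) fits (1, 1, 2); releases (2, 0, 1), pool now (3, 1, 3)
  J1: need (1, 0, 3) fits (3, 1, 3); releases (0, 0, 1), pool now (3, 1, 4)
  J2: need (1, 1, 4) fits (3, 1, 4); releases (1, 0, 1), pool now (4, 1, 5)
  J5: need (0, 1, 5) fits (4, 1, 5); releases (2, 1, 3), pool now (6, 2, 8)
  J6: need (1, 1, 2) fits (6, 2, 8); releases (2, 0, 1), pool now (8, 2, 9)
  J4: need (1, 1, 6) fits (8, 2, 9); releases (1, 1, 1), pool now (9, 3, 10)
  J8: need (4, 1, 2) fits (9, 3, 10); releases (1, 1, 1), pool now (10, 4, 11)


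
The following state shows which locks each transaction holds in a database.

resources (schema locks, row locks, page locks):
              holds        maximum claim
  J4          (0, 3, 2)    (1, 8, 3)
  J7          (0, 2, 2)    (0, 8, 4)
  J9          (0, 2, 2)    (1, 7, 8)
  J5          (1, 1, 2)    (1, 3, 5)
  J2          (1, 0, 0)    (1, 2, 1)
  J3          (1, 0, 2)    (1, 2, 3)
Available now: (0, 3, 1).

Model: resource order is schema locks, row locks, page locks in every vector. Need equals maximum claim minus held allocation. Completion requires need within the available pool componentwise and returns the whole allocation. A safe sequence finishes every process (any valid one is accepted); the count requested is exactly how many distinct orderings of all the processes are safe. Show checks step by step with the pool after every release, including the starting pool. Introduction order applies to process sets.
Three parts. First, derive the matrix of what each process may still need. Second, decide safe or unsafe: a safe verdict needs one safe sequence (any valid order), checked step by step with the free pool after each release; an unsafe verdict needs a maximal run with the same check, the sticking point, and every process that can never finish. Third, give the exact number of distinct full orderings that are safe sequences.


(1) Remaining need (order schema locks, row locks, page locks):
  J4: (1, 5, 1)
  J7: (0, 6, 2)
  J9: (1, 5, 6)
  J5: (0, 2, 3)
  J2: (0, 2, 1)
  J3: (0, 2, 1)
(2) The state is UNSAFE.
Key observation: even finishing J2, J3, J5 leaves just (3, 4, 5) free — too little row locks for any of the remaining processes.
The run J2, J3, J5 cannot be extended any further. Step-by-step check:
  pool = (0, 3, 1)
  run J2 (needs (0, 2, 1), free (0, 3, 1)); after release of (1, 0, 0) the pool is (1, 3, 1)
  run J3 (needs (0, 2, 1), free (1, 3, 1)); after release of (1, 0, 2) the pool is (2, 3, 3)
  run J5 (needs (0, 2, 3), free (2, 3, 3)); after release of (1, 1, 2) the pool is (3, 4, 5)
  blocked: J4 wants (1, 5, 1), pool (3, 4, 5) — not enough row locks
  blocked: J7 wants (0, 6, 2), pool (3, 4, 5) — not enough row locks
  blocked: J9 wants (1, 5, 6), pool (3, 4, 5) — not enough row locks and page locks
Processes that can never finish: J4, J7 and J9.
(3) Precisely 0 of the possible complete orderings are safe sequences.


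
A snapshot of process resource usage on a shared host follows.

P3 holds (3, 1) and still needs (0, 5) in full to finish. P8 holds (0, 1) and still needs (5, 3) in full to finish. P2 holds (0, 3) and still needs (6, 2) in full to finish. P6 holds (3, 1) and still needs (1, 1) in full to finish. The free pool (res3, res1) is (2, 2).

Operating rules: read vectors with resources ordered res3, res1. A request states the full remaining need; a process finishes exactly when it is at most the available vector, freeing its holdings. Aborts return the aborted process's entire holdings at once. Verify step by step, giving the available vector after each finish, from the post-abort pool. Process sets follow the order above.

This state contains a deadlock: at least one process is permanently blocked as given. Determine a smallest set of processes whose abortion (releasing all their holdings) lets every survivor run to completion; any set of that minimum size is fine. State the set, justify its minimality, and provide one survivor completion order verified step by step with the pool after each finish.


Abort P3.
Key observation: aborting P3 returns (3, 1), and P2 — hopeless before — runs at step 3 with the returned capacity in the pool.
No smaller set exists: with zero aborts the deadlock remains.
Survivors finish in the order: P6, P8, P2. Walking it through (pool after the aborts first):
  pool = (5, 3)
  run P6 (needs (1, 1), free (5, 3)); after release of (3, 1) the pool is (8, 4)
  run P8 (needs (5, 3), free (8, 4)); after release of (0, 1) the pool is (8, 5)
  run P2 (needs (6, 2), free (8, 5)); after release of (0, 3) the pool is (8, 8)


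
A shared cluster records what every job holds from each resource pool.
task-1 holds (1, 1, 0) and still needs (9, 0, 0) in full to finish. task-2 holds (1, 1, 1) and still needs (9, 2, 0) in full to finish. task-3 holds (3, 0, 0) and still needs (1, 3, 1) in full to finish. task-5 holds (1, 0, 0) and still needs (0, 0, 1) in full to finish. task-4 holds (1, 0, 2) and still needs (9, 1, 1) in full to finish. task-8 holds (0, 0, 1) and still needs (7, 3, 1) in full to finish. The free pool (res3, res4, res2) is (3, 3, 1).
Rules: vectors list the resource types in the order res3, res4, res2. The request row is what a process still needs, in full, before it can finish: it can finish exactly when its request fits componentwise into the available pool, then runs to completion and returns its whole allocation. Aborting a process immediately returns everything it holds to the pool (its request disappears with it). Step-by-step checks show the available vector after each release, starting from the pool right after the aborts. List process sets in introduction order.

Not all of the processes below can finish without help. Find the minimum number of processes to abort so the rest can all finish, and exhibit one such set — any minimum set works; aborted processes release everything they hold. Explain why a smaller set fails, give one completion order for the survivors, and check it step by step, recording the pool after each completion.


Abort task-2 and task-4.
Key observation: the returned (2, 1, 3) from task-2 and task-4 is what brings task-1 — unrunnable before, under any order — into play at step 4.
Minimality, checking each single-abort alternative: task-1 alone leaves task-2 blocked (short on res3); task-2 alone leaves task-1 blocked (short on res3); task-3 alone leaves task-1 blocked (short on res3); task-5 alone leaves task-1 blocked (short on res3); task-4 alone leaves task-1 blocked (short on res3); task-8 alone leaves task-1 blocked (short on res3).
The survivors complete as task-5, task-3, task-8, task-1. Check, step by step (starting from the post-abort pool):
  pool = (5, 4, 4)
  run task-5 (needs (0, 0, 1), free (5, 4, 4)); after release of (1, 0, 0) the pool is (6, 4, 4)
  run task-3 (needs (1, 3, 1), free (6, 4, 4)); after release of (3, 0, 0) the pool is (9, 4, 4)
  run task-8 (needs (7, 3, 1), free (9, 4, 4)); after release of (0, 0, 1) the pool is (9, 4, 5)
  run task-1 (needs (9, 0, 0), free (9, 4, 5)); after release of (1, 1, 0) the pool is (10, 5, 5)


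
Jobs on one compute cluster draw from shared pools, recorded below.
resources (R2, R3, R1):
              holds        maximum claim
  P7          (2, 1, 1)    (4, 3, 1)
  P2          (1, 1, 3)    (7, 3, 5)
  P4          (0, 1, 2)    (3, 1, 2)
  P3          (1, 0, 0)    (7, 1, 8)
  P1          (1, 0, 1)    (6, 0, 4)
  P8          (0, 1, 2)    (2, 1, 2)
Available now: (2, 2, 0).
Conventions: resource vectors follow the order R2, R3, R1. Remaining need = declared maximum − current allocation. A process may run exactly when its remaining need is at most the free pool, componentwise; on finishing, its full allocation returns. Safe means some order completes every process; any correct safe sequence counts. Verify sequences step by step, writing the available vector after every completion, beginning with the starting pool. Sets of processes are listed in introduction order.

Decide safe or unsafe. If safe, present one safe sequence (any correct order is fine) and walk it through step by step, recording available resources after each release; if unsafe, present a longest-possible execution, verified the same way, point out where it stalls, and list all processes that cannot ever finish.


The state is UNSAFE.
Key observation: after P7, P4, P8 complete, (4, 5, 5) is the best the pool ever gets, yet each leftover process wants more R2.
The run P7, P4, P8 cannot be extended any further. Check, step by step:
  pool = (2, 2, 0)
  run P7 (needs (2, 2, 0), free (2, 2, 0)); after release of (2, 1, 1) the pool is (4, 3, 1)
  run P4 (needs (3, 0, 0), free (4, 3, 1)); after release of (0, 1, 2) the pool is (4, 4, 3)
  run P8 (needs (2, 0, 0), free (4, 4, 3)); after release of (0, 1, 2) the pool is (4, 5, 5)
  blocked: P2 wants (6, 2, 2), pool (4, 5, 5) — not enough R2
  blocked: P3 wants (6, 1, 8), pool (4, 5, 5) — not enough R2 and R1
  blocked: P1 wants (5, 0, 3), pool (4, 5, 5) — not enough R2
Permanently blocked: P2, P3 and P1.


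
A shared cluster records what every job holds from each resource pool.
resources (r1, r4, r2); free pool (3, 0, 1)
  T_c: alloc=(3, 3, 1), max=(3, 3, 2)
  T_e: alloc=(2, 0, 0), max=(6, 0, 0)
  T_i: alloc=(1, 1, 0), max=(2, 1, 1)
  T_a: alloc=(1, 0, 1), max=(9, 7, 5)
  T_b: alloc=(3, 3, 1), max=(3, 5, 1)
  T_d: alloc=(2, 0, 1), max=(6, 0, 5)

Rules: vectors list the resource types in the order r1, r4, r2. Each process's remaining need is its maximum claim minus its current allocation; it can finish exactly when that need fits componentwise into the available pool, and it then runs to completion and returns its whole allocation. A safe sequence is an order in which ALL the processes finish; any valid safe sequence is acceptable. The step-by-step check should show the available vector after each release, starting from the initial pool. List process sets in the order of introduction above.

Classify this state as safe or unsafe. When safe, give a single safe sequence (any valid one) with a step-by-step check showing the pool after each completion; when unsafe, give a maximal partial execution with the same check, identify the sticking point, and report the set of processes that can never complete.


UNSAFE — no complete ordering exists.
Key observation: no order helps: past T_i, T_c, T_e, T_b, the free pool tops out at (12, 7, 3), below what each blocked process needs in r2.
The run T_i, T_c, T_e, T_b cannot be extended any further. Step-by-step check:
  pool = (3, 0, 1)
  T_i needs (1, 0, 1) <= (3, 0, 1) -> finishes; pool += (1, 1, 0) = (4, 1, 1)
  T_c needs (0, 0, 1) <= (4, 1, 1) -> finishes; pool += (3, 3, 1) = (7, 4, 2)
  T_e needs (4, 0, 0) <= (7, 4, 2) -> finishes; pool += (2, 0, 0) = (9, 4, 2)
  T_b needs (0, 2, 0) <= (9, 4, 2) -> finishes; pool += (3, 3, 1) = (12, 7, 3)
  T_a still needs (8, 7, 4) but only (12, 7, 3) is free — short on r2
  T_d still needs (4, 0, 4) but only (12, 7, 3) is free — short on r2
Never able to finish: T_a and T_d.


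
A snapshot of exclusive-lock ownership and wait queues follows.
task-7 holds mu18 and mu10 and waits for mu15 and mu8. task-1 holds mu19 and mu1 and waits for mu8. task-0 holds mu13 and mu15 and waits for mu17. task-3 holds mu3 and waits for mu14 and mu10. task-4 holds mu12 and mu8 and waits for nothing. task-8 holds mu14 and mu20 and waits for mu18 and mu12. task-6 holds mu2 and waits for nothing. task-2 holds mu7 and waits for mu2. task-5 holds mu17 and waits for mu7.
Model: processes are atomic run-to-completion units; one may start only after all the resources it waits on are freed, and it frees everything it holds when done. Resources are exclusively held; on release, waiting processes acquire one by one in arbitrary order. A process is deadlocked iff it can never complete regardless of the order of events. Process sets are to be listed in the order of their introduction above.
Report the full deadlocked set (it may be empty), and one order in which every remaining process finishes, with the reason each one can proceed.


No process is deadlocked.
Key observation: the wait graph is acyclic; completion cascades from the unblocked processes through everyone else.
The rest can finish in the order task-6, task-2, task-5, task-4, task-0, task-7, task-1, task-8, task-3.
Check, step by step:
  task-6: no waits; runs immediately, freeing mu2
  task-2 waits on mu2 — all released -> runs and releases mu7
  task-5 waits on mu7 — all released -> runs and releases mu17
  task-4: no waits; runs immediately, freeing mu12 and mu8
  task-0 waits on mu17 — all released -> runs and releases mu13 and mu15
  task-7 waits on mu15 and mu8 — all released -> runs and releases mu18 and mu10
  task-1 waits on mu8 — all released -> runs and releases mu19 and mu1
  task-8 waits on mu18 and mu12 — all released -> runs and releases mu14 and mu20
  task-3 waits on mu14 and mu10 — all released -> runs and releases mu3


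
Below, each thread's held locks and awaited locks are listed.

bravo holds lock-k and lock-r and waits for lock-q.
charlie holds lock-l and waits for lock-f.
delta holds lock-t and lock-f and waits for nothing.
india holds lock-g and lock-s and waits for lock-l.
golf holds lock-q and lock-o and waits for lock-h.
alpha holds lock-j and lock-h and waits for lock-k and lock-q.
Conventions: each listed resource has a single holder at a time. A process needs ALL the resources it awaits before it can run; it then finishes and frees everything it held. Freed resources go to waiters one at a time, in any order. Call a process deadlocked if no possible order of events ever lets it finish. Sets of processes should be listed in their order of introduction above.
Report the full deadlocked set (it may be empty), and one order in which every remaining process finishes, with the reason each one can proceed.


Deadlocked: bravo, golf and alpha.
Key observation: the wait chain closes on itself along bravo -> golf -> alpha -> bravo; no other process is dragged down with it.
The rest can finish in the order delta, charlie, india.
Step-by-step check:
  run delta (it waits on nothing); releases lock-t and lock-f
  charlie waits on lock-f — all released -> runs and releases lock-l
  india waits on lock-l — all released -> runs and releases lock-g and lock-s


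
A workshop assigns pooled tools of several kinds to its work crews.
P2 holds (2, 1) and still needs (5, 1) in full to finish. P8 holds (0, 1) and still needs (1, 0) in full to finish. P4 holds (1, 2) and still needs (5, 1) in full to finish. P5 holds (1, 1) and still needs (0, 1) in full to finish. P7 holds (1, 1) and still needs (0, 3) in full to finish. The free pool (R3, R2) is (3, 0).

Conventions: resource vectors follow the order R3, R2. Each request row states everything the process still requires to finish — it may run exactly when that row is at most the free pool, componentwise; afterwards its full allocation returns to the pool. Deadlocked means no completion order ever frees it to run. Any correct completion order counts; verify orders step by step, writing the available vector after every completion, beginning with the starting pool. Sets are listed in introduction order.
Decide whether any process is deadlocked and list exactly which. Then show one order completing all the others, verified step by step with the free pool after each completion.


Deadlocked: P2, P4 and P7.
Key observation: after P8, P5 the pool peaks at (4, 2), and each blocked process is short somewhere: P2 on R3; P4 on R3; P7 on R2.
The rest can finish in the order P8, P5. Step-by-step check:
  pool = (3, 0)
  P8: need (1, 0) fits (3, 0); releases (0, 1), pool now (3, 1)
  P5: need (0, 1) fits (3, 1); releases (1, 1), pool now (4, 2)
The blocked processes can never fit:
  P2 still needs (5, 1) but only (4, 2) is free — short on R3
  P4 still needs (5, 1) but only (4, 2) is free — short on R3
  P7 still needs (0, 3) but only (4, 2) is free — short on R2


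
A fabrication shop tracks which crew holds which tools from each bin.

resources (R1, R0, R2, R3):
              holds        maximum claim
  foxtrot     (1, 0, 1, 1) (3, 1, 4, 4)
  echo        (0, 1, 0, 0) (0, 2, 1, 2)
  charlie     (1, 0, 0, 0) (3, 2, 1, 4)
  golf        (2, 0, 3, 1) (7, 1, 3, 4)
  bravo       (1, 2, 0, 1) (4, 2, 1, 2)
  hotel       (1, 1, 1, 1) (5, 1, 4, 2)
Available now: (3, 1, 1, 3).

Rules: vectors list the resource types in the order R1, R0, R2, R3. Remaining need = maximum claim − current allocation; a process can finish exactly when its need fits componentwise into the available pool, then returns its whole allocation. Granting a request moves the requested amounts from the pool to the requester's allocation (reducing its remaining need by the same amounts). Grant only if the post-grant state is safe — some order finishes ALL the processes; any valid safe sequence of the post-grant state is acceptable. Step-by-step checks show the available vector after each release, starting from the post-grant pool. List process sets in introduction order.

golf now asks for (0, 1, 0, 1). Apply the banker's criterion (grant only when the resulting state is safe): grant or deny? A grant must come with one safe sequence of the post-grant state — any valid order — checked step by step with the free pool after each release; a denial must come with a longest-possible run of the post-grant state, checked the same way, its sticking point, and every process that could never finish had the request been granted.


DENY — the pretend-granted state is unsafe.
Key observation: after bravo, echo the pool peaks at (4, 3, 1, 3), and each blocked process is short somewhere: foxtrot on R2; charlie on R3; golf on R1; hotel on R2.
After a pretend grant, a maximal execution: bravo, echo — then nothing else fits. Step-by-step check:
  pool = (3, 0, 1, 2)
  bravo: need (3, 0, 1, 1) fits (3, 0, 1, 2); releases (1, 2, 0, 1), pool now (4, 2, 1, 3)
  echo: need (0, 1, 1, 2) fits (4, 2, 1, 3); releases (0, 1, 0, 0), pool now (4, 3, 1, 3)
  foxtrot cannot run: need (2, 1, 3, 3) vs free (4, 3, 1, 3) (insufficient R2)
  charlie cannot run: need (2, 2, 1, 4) vs free (4, 3, 1, 3) (insufficient R3)
  golf cannot run: need (5, 0, 0, 2) vs free (4, 3, 1, 3) (insufficient R1)
  hotel cannot run: need (4, 0, 3, 1) vs free (4, 3, 1, 3) (insufficient R2)
Had the request been granted, foxtrot, charlie, golf and hotel could never finish.


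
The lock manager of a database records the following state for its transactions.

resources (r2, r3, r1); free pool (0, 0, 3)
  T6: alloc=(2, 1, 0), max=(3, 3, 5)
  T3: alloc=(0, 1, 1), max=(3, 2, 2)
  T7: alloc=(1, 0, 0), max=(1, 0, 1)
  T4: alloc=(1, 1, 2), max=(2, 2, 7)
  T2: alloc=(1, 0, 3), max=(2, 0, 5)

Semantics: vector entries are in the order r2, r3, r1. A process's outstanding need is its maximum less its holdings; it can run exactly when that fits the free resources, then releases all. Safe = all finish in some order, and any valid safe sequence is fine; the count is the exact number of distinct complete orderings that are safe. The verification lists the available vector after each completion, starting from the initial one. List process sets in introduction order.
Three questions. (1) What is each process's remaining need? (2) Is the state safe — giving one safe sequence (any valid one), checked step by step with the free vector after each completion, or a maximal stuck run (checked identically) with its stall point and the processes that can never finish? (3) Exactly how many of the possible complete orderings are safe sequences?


(1) Outstanding need per process (order r2, r3, r1):
  T6: (1, 2, 5)
  T3: (3, 1, 1)
  T7: (0, 0, 1)
  T4: (1, 1, 5)
  T2: (1, 0, 2)
(2) UNSAFE.
Key observation: r3 is the bottleneck — with T7, T2 done the pool holds (2, 0, 6), short of every remaining need.
The run T7, T2 cannot be extended any further. Verifying each step:
  pool = (0, 0, 3)
  T7 needs (0, 0, 1) <= (0, 0, 3) -> finishes; pool += (1, 0, 0) = (1, 0, 3)
  T2 needs (1, 0, 2) <= (1, 0, 3) -> finishes; pool += (1, 0, 3) = (2, 0, 6)
  T6 cannot run: need (1, 2, 5) vs free (2, 0, 6) (insufficient r3)
  T3 cannot run: need (3, 1, 1) vs free (2, 0, 6) (insufficient r2 and r3)
  T4 cannot run: need (1, 1, 5) vs free (2, 0, 6) (insufficient r3)
Permanently blocked: T6, T3 and T4.
(3) Precisely 0 of the possible complete orderings are safe sequences.
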